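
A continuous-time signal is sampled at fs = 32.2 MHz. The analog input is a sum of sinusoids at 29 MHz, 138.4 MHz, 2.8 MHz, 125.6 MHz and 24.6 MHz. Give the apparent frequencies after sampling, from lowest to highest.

fs/2 = 16.1 MHz.
29 MHz > fs/2 = 16.1 MHz, folds to fs − 29 MHz = 3.2 MHz.
138.4 MHz mod fs = 9.6 MHz.
9.6 MHz ≤ fs/2 = 16.1 MHz, appears at 9.6 MHz.
2.8 MHz ≤ fs/2 = 16.1 MHz, passes unchanged.
125.6 MHz mod fs = 29 MHz.
29 MHz > fs/2 = 16.1 MHz, folds to fs − 29 MHz = 3.2 MHz.
24.6 MHz > fs/2 = 16.1 MHz, folds to fs − 24.6 MHz = 7.6 MHz.
Distinct values: {2.8 MHz, 3.2 MHz, 7.6 MHz, 9.6 MHz}.

2.8 MHz, 3.2 MHz, 7.6 MHz, 9.6 MHz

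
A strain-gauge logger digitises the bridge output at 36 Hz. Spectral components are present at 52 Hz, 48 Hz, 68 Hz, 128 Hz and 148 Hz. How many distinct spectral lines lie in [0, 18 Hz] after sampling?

fs/2 = 18 Hz.
52 Hz mod fs = 16 Hz.
16 Hz ≤ fs/2 = 18 Hz, appears at 16 Hz.
48 Hz mod fs = 12 Hz.
12 Hz ≤ fs/2 = 18 Hz, appears at 12 Hz.
68 Hz mod fs = 32 Hz.
32 Hz > fs/2 = 18 Hz, folds to fs − 32 Hz = 4 Hz.
128 Hz mod fs = 20 Hz.
20 Hz > fs/2 = 18 Hz, folds to fs − 20 Hz = 16 Hz.
148 Hz mod fs = 4 Hz.
4 Hz ≤ fs/2 = 18 Hz, appears at 4 Hz.
Distinct values: {4 Hz, 12 Hz, 16 Hz} → 3.

3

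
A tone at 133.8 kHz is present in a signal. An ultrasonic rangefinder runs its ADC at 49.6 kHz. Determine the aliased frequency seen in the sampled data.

133.8 kHz mod fs = 34.6 kHz.
34.6 kHz > fs/2 = 24.8 kHz, folds to fs − 34.6 kHz = 15 kHz.

15 kHz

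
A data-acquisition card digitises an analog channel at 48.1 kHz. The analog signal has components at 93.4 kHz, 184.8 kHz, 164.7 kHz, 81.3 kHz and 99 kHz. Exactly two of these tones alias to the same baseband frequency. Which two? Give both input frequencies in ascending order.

93.4 kHz, 99 kHz

fs/2 = 24.05 kHz.
93.4 kHz mod fs = 45.3 kHz.
45.3 kHz > fs/2 = 24.05 kHz, folds to fs − 45.3 kHz = 2.8 kHz.
184.8 kHz mod fs = 40.5 kHz.
40.5 kHz > fs/2 = 24.05 kHz, folds to fs − 40.5 kHz = 7.6 kHz.
164.7 kHz mod fs = 20.4 kHz.
20.4 kHz ≤ fs/2 = 24.05 kHz, appears at 20.4 kHz.
81.3 kHz mod fs = 33.2 kHz.
33.2 kHz > fs/2 = 24.05 kHz, folds to fs − 33.2 kHz = 14.9 kHz.
99 kHz mod fs = 2.8 kHz.
2.8 kHz ≤ fs/2 = 24.05 kHz, appears at 2.8 kHz.
93.4 kHz and 99 kHz both map to 2.8 kHz.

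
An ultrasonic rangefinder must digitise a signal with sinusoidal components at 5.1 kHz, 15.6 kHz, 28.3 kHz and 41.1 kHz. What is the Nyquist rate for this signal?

Highest-frequency component: 41.1 kHz.
Nyquist rate = 2 × 41.1 kHz = 82.2 kHz.

82.2 kHz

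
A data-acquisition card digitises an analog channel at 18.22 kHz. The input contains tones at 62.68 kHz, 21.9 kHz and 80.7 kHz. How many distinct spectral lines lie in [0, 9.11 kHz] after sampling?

3

fs/2 = 9.11 kHz.
62.68 kHz mod fs = 8.02 kHz.
8.02 kHz ≤ fs/2 = 9.11 kHz, appears at 8.02 kHz.
21.9 kHz mod fs = 3.68 kHz.
3.68 kHz ≤ fs/2 = 9.11 kHz, appears at 3.68 kHz.
80.7 kHz mod fs = 7.82 kHz.
7.82 kHz ≤ fs/2 = 9.11 kHz, appears at 7.82 kHz.
Distinct values: {3.68 kHz, 7.82 kHz, 8.02 kHz} → 3.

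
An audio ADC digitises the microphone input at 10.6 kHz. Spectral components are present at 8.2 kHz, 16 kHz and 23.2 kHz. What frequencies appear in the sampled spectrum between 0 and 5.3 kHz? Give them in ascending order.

2 kHz, 2.4 kHz, 5.2 kHz

fs/2 = 5.3 kHz.
8.2 kHz > fs/2 = 5.3 kHz, folds to fs − 8.2 kHz = 2.4 kHz.
16 kHz mod fs = 5.4 kHz.
5.4 kHz > fs/2 = 5.3 kHz, folds to fs − 5.4 kHz = 5.2 kHz.
23.2 kHz mod fs = 2 kHz.
2 kHz ≤ fs/2 = 5.3 kHz, appears at 2 kHz.
Distinct values: {2 kHz, 2.4 kHz, 5.2 kHz}.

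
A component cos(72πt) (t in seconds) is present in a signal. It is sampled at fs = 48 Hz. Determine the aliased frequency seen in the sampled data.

12 Hz

ω = 72π rad/s → f = ω/(2π) = 36 Hz.
36 Hz > fs/2 = 24 Hz, folds to fs − 36 Hz = 12 Hz.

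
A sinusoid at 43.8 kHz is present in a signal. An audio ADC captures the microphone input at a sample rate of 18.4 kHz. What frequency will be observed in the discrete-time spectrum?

43.8 kHz mod fs = 7 kHz.
7 kHz ≤ fs/2 = 9.2 kHz, appears at 7 kHz.

7 kHz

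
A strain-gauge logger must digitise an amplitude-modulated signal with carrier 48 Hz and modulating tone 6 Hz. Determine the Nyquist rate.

108 Hz

AM sidebands sit at fc ± fm = 42 Hz and 54 Hz.
Highest-frequency component: 54 Hz.
Nyquist rate = 2 × 54 Hz = 108 Hz.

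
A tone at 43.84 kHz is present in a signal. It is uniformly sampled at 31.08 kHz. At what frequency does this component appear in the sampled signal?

12.76 kHz

43.84 kHz mod fs = 12.76 kHz.
12.76 kHz ≤ fs/2 = 15.54 kHz, appears at 12.76 kHz.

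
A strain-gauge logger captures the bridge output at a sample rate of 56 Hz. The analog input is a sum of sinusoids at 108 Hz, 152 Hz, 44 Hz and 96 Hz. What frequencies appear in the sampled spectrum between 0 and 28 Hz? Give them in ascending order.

4 Hz, 12 Hz, 16 Hz

fs/2 = 28 Hz.
108 Hz mod fs = 52 Hz.
52 Hz > fs/2 = 28 Hz, folds to fs − 52 Hz = 4 Hz.
152 Hz mod fs = 40 Hz.
40 Hz > fs/2 = 28 Hz, folds to fs − 40 Hz = 16 Hz.
44 Hz > fs/2 = 28 Hz, folds to fs − 44 Hz = 12 Hz.
96 Hz mod fs = 40 Hz.
40 Hz > fs/2 = 28 Hz, folds to fs − 40 Hz = 16 Hz.
Distinct values: {4 Hz, 12 Hz, 16 Hz}.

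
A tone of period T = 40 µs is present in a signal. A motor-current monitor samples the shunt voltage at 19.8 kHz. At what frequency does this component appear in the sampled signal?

5.2 kHz

T = 40 µs → f = 1/T = 25 kHz.
25 kHz mod fs = 5.2 kHz.
5.2 kHz ≤ fs/2 = 9.9 kHz, appears at 5.2 kHz.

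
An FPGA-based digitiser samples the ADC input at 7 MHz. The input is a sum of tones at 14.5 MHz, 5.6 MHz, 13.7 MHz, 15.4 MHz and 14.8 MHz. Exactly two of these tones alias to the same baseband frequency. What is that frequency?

1.4 MHz

fs/2 = 3.5 MHz.
14.5 MHz mod fs = 0.5 MHz.
0.5 MHz ≤ fs/2 = 3.5 MHz, appears at 0.5 MHz.
5.6 MHz > fs/2 = 3.5 MHz, folds to fs − 5.6 MHz = 1.4 MHz.
13.7 MHz mod fs = 6.7 MHz.
6.7 MHz > fs/2 = 3.5 MHz, folds to fs − 6.7 MHz = 0.3 MHz.
15.4 MHz mod fs = 1.4 MHz.
1.4 MHz ≤ fs/2 = 3.5 MHz, appears at 1.4 MHz.
14.8 MHz mod fs = 0.8 MHz.
0.8 MHz ≤ fs/2 = 3.5 MHz, appears at 0.8 MHz.
5.6 MHz and 15.4 MHz both map to 1.4 MHz.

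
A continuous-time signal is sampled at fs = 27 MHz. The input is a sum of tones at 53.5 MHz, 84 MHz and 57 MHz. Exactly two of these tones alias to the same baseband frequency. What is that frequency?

fs/2 = 13.5 MHz.
53.5 MHz mod fs = 26.5 MHz.
26.5 MHz > fs/2 = 13.5 MHz, folds to fs − 26.5 MHz = 0.5 MHz.
84 MHz mod fs = 3 MHz.
3 MHz ≤ fs/2 = 13.5 MHz, appears at 3 MHz.
57 MHz mod fs = 3 MHz.
3 MHz ≤ fs/2 = 13.5 MHz, appears at 3 MHz.
57 MHz and 84 MHz both map to 3 MHz.

3 MHz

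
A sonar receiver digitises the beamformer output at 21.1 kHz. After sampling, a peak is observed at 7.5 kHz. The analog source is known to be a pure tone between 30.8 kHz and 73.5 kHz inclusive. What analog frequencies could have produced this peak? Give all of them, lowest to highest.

Frequencies that alias to 7.5 kHz are k·fs ± 7.5 kHz for integer k ≥ 0.
k=0: 7.5 kHz.
k=1: 13.6 kHz, 28.6 kHz.
k=2: 34.7 kHz, 49.7 kHz.
k=3: 55.8 kHz, 70.8 kHz.
k=4: 76.9 kHz, 91.9 kHz.
Within [30.8 kHz, 73.5 kHz]: 34.7 kHz, 49.7 kHz, 55.8 kHz, 70.8 kHz.

34.7 kHz, 49.7 kHz, 55.8 kHz, 70.8 kHz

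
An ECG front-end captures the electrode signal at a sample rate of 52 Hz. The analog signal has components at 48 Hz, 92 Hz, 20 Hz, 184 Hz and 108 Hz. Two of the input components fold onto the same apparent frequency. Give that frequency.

fs/2 = 26 Hz.
48 Hz > fs/2 = 26 Hz, folds to fs − 48 Hz = 4 Hz.
92 Hz mod fs = 40 Hz.
40 Hz > fs/2 = 26 Hz, folds to fs − 40 Hz = 12 Hz.
20 Hz ≤ fs/2 = 26 Hz, passes unchanged.
184 Hz mod fs = 28 Hz.
28 Hz > fs/2 = 26 Hz, folds to fs − 28 Hz = 24 Hz.
108 Hz mod fs = 4 Hz.
4 Hz ≤ fs/2 = 26 Hz, appears at 4 Hz.
48 Hz and 108 Hz both map to 4 Hz.

4 Hz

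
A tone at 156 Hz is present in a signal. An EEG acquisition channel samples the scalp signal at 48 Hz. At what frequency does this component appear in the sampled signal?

12 Hz

156 Hz mod fs = 12 Hz.
12 Hz ≤ fs/2 = 24 Hz, appears at 12 Hz.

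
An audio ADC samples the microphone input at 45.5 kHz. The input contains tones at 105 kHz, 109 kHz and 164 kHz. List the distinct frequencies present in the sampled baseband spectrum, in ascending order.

14 kHz, 18 kHz

fs/2 = 22.75 kHz.
105 kHz mod fs = 14 kHz.
14 kHz ≤ fs/2 = 22.75 kHz, appears at 14 kHz.
109 kHz mod fs = 18 kHz.
18 kHz ≤ fs/2 = 22.75 kHz, appears at 18 kHz.
164 kHz mod fs = 27.5 kHz.
27.5 kHz > fs/2 = 22.75 kHz, folds to fs − 27.5 kHz = 18 kHz.
Distinct values: {14 kHz, 18 kHz}.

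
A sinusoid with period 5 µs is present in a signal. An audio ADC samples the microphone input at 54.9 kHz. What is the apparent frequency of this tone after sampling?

T = 5 µs → f = 1/T = 200 kHz.
200 kHz mod fs = 35.3 kHz.
35.3 kHz > fs/2 = 27.45 kHz, folds to fs − 35.3 kHz = 19.6 kHz.

19.6 kHz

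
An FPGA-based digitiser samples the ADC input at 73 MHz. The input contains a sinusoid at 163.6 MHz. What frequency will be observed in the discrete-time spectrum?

17.6 MHz

163.6 MHz mod fs = 17.6 MHz.
17.6 MHz ≤ fs/2 = 36.5 MHz, appears at 17.6 MHz.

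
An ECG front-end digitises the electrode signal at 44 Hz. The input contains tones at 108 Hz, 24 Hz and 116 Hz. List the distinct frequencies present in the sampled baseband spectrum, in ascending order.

fs/2 = 22 Hz.
108 Hz mod fs = 20 Hz.
20 Hz ≤ fs/2 = 22 Hz, appears at 20 Hz.
24 Hz > fs/2 = 22 Hz, folds to fs − 24 Hz = 20 Hz.
116 Hz mod fs = 28 Hz.
28 Hz > fs/2 = 22 Hz, folds to fs − 28 Hz = 16 Hz.
Distinct values: {16 Hz, 20 Hz}.

16 Hz, 20 Hz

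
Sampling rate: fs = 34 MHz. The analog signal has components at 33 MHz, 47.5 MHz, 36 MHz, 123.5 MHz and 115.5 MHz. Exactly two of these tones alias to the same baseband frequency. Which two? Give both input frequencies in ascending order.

47.5 MHz, 115.5 MHz

fs/2 = 17 MHz.
33 MHz > fs/2 = 17 MHz, folds to fs − 33 MHz = 1 MHz.
47.5 MHz mod fs = 13.5 MHz.
13.5 MHz ≤ fs/2 = 17 MHz, appears at 13.5 MHz.
36 MHz mod fs = 2 MHz.
2 MHz ≤ fs/2 = 17 MHz, appears at 2 MHz.
123.5 MHz mod fs = 21.5 MHz.
21.5 MHz > fs/2 = 17 MHz, folds to fs − 21.5 MHz = 12.5 MHz.
115.5 MHz mod fs = 13.5 MHz.
13.5 MHz ≤ fs/2 = 17 MHz, appears at 13.5 MHz.
47.5 MHz and 115.5 MHz both map to 13.5 MHz.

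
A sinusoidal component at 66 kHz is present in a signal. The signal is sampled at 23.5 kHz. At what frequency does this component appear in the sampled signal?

66 kHz mod fs = 19 kHz.
19 kHz > fs/2 = 11.75 kHz, folds to fs − 19 kHz = 4.5 kHz.

4.5 kHz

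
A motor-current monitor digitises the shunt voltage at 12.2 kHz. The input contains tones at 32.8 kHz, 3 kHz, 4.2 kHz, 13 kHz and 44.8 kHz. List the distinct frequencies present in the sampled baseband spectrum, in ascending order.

fs/2 = 6.1 kHz.
32.8 kHz mod fs = 8.4 kHz.
8.4 kHz > fs/2 = 6.1 kHz, folds to fs − 8.4 kHz = 3.8 kHz.
3 kHz ≤ fs/2 = 6.1 kHz, passes unchanged.
4.2 kHz ≤ fs/2 = 6.1 kHz, passes unchanged.
13 kHz mod fs = 0.8 kHz.
0.8 kHz ≤ fs/2 = 6.1 kHz, appears at 0.8 kHz.
44.8 kHz mod fs = 8.2 kHz.
8.2 kHz > fs/2 = 6.1 kHz, folds to fs − 8.2 kHz = 4 kHz.
Distinct values: {0.8 kHz, 3 kHz, 3.8 kHz, 4 kHz, 4.2 kHz}.

0.8 kHz, 3 kHz, 3.8 kHz, 4 kHz, 4.2 kHz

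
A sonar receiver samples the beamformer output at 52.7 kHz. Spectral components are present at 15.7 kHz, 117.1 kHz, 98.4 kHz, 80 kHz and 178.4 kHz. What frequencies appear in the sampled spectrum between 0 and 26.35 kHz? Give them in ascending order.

7 kHz, 11.7 kHz, 15.7 kHz, 20.3 kHz, 25.4 kHz

fs/2 = 26.35 kHz.
15.7 kHz ≤ fs/2 = 26.35 kHz, passes unchanged.
117.1 kHz mod fs = 11.7 kHz.
11.7 kHz ≤ fs/2 = 26.35 kHz, appears at 11.7 kHz.
98.4 kHz mod fs = 45.7 kHz.
45.7 kHz > fs/2 = 26.35 kHz, folds to fs − 45.7 kHz = 7 kHz.
80 kHz mod fs = 27.3 kHz.
27.3 kHz > fs/2 = 26.35 kHz, folds to fs − 27.3 kHz = 25.4 kHz.
178.4 kHz mod fs = 20.3 kHz.
20.3 kHz ≤ fs/2 = 26.35 kHz, appears at 20.3 kHz.
Distinct values: {7 kHz, 11.7 kHz, 15.7 kHz, 20.3 kHz, 25.4 kHz}.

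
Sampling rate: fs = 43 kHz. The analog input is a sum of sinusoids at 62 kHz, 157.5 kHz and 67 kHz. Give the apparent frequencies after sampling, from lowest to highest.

14.5 kHz, 19 kHz

fs/2 = 21.5 kHz.
62 kHz mod fs = 19 kHz.
19 kHz ≤ fs/2 = 21.5 kHz, appears at 19 kHz.
157.5 kHz mod fs = 28.5 kHz.
28.5 kHz > fs/2 = 21.5 kHz, folds to fs − 28.5 kHz = 14.5 kHz.
67 kHz mod fs = 24 kHz.
24 kHz > fs/2 = 21.5 kHz, folds to fs − 24 kHz = 19 kHz.
Distinct values: {14.5 kHz, 19 kHz}.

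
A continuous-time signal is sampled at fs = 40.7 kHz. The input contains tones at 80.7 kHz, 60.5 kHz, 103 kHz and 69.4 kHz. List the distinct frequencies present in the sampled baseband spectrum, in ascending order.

0.7 kHz, 12 kHz, 19.1 kHz, 19.8 kHz

fs/2 = 20.35 kHz.
80.7 kHz mod fs = 40 kHz.
40 kHz > fs/2 = 20.35 kHz, folds to fs − 40 kHz = 0.7 kHz.
60.5 kHz mod fs = 19.8 kHz.
19.8 kHz ≤ fs/2 = 20.35 kHz, appears at 19.8 kHz.
103 kHz mod fs = 21.6 kHz.
21.6 kHz > fs/2 = 20.35 kHz, folds to fs − 21.6 kHz = 19.1 kHz.
69.4 kHz mod fs = 28.7 kHz.
28.7 kHz > fs/2 = 20.35 kHz, folds to fs − 28.7 kHz = 12 kHz.
Distinct values: {0.7 kHz, 12 kHz, 19.1 kHz, 19.8 kHz}.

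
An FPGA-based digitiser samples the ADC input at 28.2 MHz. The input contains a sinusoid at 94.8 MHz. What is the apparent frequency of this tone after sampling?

94.8 MHz mod fs = 10.2 MHz.
10.2 MHz ≤ fs/2 = 14.1 MHz, appears at 10.2 MHz.

10.2 MHz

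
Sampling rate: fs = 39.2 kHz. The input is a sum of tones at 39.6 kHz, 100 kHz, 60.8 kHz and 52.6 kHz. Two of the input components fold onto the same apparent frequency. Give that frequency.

fs/2 = 19.6 kHz.
39.6 kHz mod fs = 0.4 kHz.
0.4 kHz ≤ fs/2 = 19.6 kHz, appears at 0.4 kHz.
100 kHz mod fs = 21.6 kHz.
21.6 kHz > fs/2 = 19.6 kHz, folds to fs − 21.6 kHz = 17.6 kHz.
60.8 kHz mod fs = 21.6 kHz.
21.6 kHz > fs/2 = 19.6 kHz, folds to fs − 21.6 kHz = 17.6 kHz.
52.6 kHz mod fs = 13.4 kHz.
13.4 kHz ≤ fs/2 = 19.6 kHz, appears at 13.4 kHz.
60.8 kHz and 100 kHz both map to 17.6 kHz.

17.6 kHz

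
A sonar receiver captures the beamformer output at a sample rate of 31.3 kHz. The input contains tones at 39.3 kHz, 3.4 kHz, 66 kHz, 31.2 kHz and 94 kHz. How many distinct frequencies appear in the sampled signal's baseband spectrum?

fs/2 = 15.65 kHz.
39.3 kHz mod fs = 8 kHz.
8 kHz ≤ fs/2 = 15.65 kHz, appears at 8 kHz.
3.4 kHz ≤ fs/2 = 15.65 kHz, passes unchanged.
66 kHz mod fs = 3.4 kHz.
3.4 kHz ≤ fs/2 = 15.65 kHz, appears at 3.4 kHz.
31.2 kHz > fs/2 = 15.65 kHz, folds to fs − 31.2 kHz = 0.1 kHz.
94 kHz mod fs = 0.1 kHz.
0.1 kHz ≤ fs/2 = 15.65 kHz, appears at 0.1 kHz.
Distinct values: {0.1 kHz, 3.4 kHz, 8 kHz} → 3.

3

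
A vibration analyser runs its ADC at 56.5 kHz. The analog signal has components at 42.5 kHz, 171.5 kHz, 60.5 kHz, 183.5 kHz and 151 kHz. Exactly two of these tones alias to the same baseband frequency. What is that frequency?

14 kHz

fs/2 = 28.25 kHz.
42.5 kHz > fs/2 = 28.25 kHz, folds to fs − 42.5 kHz = 14 kHz.
171.5 kHz mod fs = 2 kHz.
2 kHz ≤ fs/2 = 28.25 kHz, appears at 2 kHz.
60.5 kHz mod fs = 4 kHz.
4 kHz ≤ fs/2 = 28.25 kHz, appears at 4 kHz.
183.5 kHz mod fs = 14 kHz.
14 kHz ≤ fs/2 = 28.25 kHz, appears at 14 kHz.
151 kHz mod fs = 38 kHz.
38 kHz > fs/2 = 28.25 kHz, folds to fs − 38 kHz = 18.5 kHz.
42.5 kHz and 183.5 kHz both map to 14 kHz.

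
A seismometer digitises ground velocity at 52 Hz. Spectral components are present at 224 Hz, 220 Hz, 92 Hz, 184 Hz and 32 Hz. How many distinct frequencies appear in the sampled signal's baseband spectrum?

fs/2 = 26 Hz.
224 Hz mod fs = 16 Hz.
16 Hz ≤ fs/2 = 26 Hz, appears at 16 Hz.
220 Hz mod fs = 12 Hz.
12 Hz ≤ fs/2 = 26 Hz, appears at 12 Hz.
92 Hz mod fs = 40 Hz.
40 Hz > fs/2 = 26 Hz, folds to fs − 40 Hz = 12 Hz.
184 Hz mod fs = 28 Hz.
28 Hz > fs/2 = 26 Hz, folds to fs − 28 Hz = 24 Hz.
32 Hz > fs/2 = 26 Hz, folds to fs − 32 Hz = 20 Hz.
Distinct values: {12 Hz, 16 Hz, 20 Hz, 24 Hz} → 4.

4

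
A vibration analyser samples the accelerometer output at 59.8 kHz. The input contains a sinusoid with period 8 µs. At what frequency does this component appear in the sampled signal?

T = 8 µs → f = 1/T = 125 kHz.
125 kHz mod fs = 5.4 kHz.
5.4 kHz ≤ fs/2 = 29.9 kHz, appears at 5.4 kHz.

5.4 kHz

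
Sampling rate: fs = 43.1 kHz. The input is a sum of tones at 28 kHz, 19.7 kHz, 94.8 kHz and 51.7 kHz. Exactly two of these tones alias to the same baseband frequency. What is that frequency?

8.6 kHz

fs/2 = 21.55 kHz.
28 kHz > fs/2 = 21.55 kHz, folds to fs − 28 kHz = 15.1 kHz.
19.7 kHz ≤ fs/2 = 21.55 kHz, passes unchanged.
94.8 kHz mod fs = 8.6 kHz.
8.6 kHz ≤ fs/2 = 21.55 kHz, appears at 8.6 kHz.
51.7 kHz mod fs = 8.6 kHz.
8.6 kHz ≤ fs/2 = 21.55 kHz, appears at 8.6 kHz.
51.7 kHz and 94.8 kHz both map to 8.6 kHz.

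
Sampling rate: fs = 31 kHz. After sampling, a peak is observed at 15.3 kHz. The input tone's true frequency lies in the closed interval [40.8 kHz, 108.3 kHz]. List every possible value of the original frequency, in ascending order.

46.3 kHz, 46.7 kHz, 77.3 kHz, 77.7 kHz, 108.3 kHz

Frequencies that alias to 15.3 kHz are k·fs ± 15.3 kHz for integer k ≥ 0.
k=0: 15.3 kHz.
k=1: 15.7 kHz, 46.3 kHz.
k=2: 46.7 kHz, 77.3 kHz.
k=3: 77.7 kHz, 108.3 kHz.
k=4: 108.7 kHz, 139.3 kHz.
Within [40.8 kHz, 108.3 kHz]: 46.3 kHz, 46.7 kHz, 77.3 kHz, 77.7 kHz, 108.3 kHz.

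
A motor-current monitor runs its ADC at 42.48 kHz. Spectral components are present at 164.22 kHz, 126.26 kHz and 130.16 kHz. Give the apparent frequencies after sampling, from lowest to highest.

fs/2 = 21.24 kHz.
164.22 kHz mod fs = 36.78 kHz.
36.78 kHz > fs/2 = 21.24 kHz, folds to fs − 36.78 kHz = 5.7 kHz.
126.26 kHz mod fs = 41.3 kHz.
41.3 kHz > fs/2 = 21.24 kHz, folds to fs − 41.3 kHz = 1.18 kHz.
130.16 kHz mod fs = 2.72 kHz.
2.72 kHz ≤ fs/2 = 21.24 kHz, appears at 2.72 kHz.
Distinct values: {1.18 kHz, 2.72 kHz, 5.7 kHz}.

1.18 kHz, 2.72 kHz, 5.7 kHz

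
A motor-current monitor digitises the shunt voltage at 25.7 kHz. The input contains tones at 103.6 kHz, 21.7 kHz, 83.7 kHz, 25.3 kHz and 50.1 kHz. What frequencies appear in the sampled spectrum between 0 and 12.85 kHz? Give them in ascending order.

fs/2 = 12.85 kHz.
103.6 kHz mod fs = 0.8 kHz.
0.8 kHz ≤ fs/2 = 12.85 kHz, appears at 0.8 kHz.
21.7 kHz > fs/2 = 12.85 kHz, folds to fs − 21.7 kHz = 4 kHz.
83.7 kHz mod fs = 6.6 kHz.
6.6 kHz ≤ fs/2 = 12.85 kHz, appears at 6.6 kHz.
25.3 kHz > fs/2 = 12.85 kHz, folds to fs − 25.3 kHz = 0.4 kHz.
50.1 kHz mod fs = 24.4 kHz.
24.4 kHz > fs/2 = 12.85 kHz, folds to fs − 24.4 kHz = 1.3 kHz.
Distinct values: {0.4 kHz, 0.8 kHz, 1.3 kHz, 4 kHz, 6.6 kHz}.

0.4 kHz, 0.8 kHz, 1.3 kHz, 4 kHz, 6.6 kHz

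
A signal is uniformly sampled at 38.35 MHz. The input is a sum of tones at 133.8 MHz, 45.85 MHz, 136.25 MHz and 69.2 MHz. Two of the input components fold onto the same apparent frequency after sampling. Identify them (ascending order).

fs/2 = 19.175 MHz.
133.8 MHz mod fs = 18.75 MHz.
18.75 MHz ≤ fs/2 = 19.175 MHz, appears at 18.75 MHz.
45.85 MHz mod fs = 7.5 MHz.
7.5 MHz ≤ fs/2 = 19.175 MHz, appears at 7.5 MHz.
136.25 MHz mod fs = 21.2 MHz.
21.2 MHz > fs/2 = 19.175 MHz, folds to fs − 21.2 MHz = 17.15 MHz.
69.2 MHz mod fs = 30.85 MHz.
30.85 MHz > fs/2 = 19.175 MHz, folds to fs − 30.85 MHz = 7.5 MHz.
45.85 MHz and 69.2 MHz both map to 7.5 MHz.

45.85 MHz, 69.2 MHz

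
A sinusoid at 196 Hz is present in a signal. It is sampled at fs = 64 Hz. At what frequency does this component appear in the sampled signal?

4 Hz

196 Hz mod fs = 4 Hz.
4 Hz ≤ fs/2 = 32 Hz, appears at 4 Hz.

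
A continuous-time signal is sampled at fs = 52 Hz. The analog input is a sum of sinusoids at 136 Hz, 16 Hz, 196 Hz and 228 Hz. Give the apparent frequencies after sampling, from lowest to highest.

fs/2 = 26 Hz.
136 Hz mod fs = 32 Hz.
32 Hz > fs/2 = 26 Hz, folds to fs − 32 Hz = 20 Hz.
16 Hz ≤ fs/2 = 26 Hz, passes unchanged.
196 Hz mod fs = 40 Hz.
40 Hz > fs/2 = 26 Hz, folds to fs − 40 Hz = 12 Hz.
228 Hz mod fs = 20 Hz.
20 Hz ≤ fs/2 = 26 Hz, appears at 20 Hz.
Distinct values: {12 Hz, 16 Hz, 20 Hz}.

12 Hz, 16 Hz, 20 Hz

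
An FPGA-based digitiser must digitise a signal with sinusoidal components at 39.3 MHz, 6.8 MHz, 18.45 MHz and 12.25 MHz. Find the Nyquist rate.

78.6 MHz

Highest-frequency component: 39.3 MHz.
Nyquist rate = 2 × 39.3 MHz = 78.6 MHz.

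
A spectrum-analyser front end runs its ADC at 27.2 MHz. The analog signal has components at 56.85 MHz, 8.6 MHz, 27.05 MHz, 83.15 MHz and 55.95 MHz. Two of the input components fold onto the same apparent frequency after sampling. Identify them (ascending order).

55.95 MHz, 83.15 MHz

fs/2 = 13.6 MHz.
56.85 MHz mod fs = 2.45 MHz.
2.45 MHz ≤ fs/2 = 13.6 MHz, appears at 2.45 MHz.
8.6 MHz ≤ fs/2 = 13.6 MHz, passes unchanged.
27.05 MHz > fs/2 = 13.6 MHz, folds to fs − 27.05 MHz = 0.15 MHz.
83.15 MHz mod fs = 1.55 MHz.
1.55 MHz ≤ fs/2 = 13.6 MHz, appears at 1.55 MHz.
55.95 MHz mod fs = 1.55 MHz.
1.55 MHz ≤ fs/2 = 13.6 MHz, appears at 1.55 MHz.
55.95 MHz and 83.15 MHz both map to 1.55 MHz.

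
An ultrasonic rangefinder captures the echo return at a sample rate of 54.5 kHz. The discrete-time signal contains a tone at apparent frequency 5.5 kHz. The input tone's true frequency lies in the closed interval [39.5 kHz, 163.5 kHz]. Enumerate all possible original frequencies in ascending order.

Frequencies that alias to 5.5 kHz are k·fs ± 5.5 kHz for integer k ≥ 0.
k=0: 5.5 kHz.
k=1: 49 kHz, 60 kHz.
k=2: 103.5 kHz, 114.5 kHz.
k=3: 158 kHz, 169 kHz.
k=4: 212.5 kHz, 223.5 kHz.
Within [39.5 kHz, 163.5 kHz]: 49 kHz, 60 kHz, 103.5 kHz, 114.5 kHz, 158 kHz.

49 kHz, 60 kHz, 103.5 kHz, 114.5 kHz, 158 kHz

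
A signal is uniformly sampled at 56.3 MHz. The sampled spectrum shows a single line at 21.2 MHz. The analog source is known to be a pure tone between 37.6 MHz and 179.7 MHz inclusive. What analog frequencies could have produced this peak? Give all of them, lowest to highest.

77.5 MHz, 91.4 MHz, 133.8 MHz, 147.7 MHz

Frequencies that alias to 21.2 MHz are k·fs ± 21.2 MHz for integer k ≥ 0.
k=0: 21.2 MHz.
k=1: 35.1 MHz, 77.5 MHz.
k=2: 91.4 MHz, 133.8 MHz.
k=3: 147.7 MHz, 190.1 MHz.
k=4: 204 MHz, 246.4 MHz.
Within [37.6 MHz, 179.7 MHz]: 77.5 MHz, 91.4 MHz, 133.8 MHz, 147.7 MHz.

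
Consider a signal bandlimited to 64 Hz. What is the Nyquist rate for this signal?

128 Hz

Nyquist rate = 2 × 64 Hz = 128 Hz.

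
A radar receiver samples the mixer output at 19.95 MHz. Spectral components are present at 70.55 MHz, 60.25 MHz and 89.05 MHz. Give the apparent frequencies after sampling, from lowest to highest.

0.4 MHz, 9.25 MHz

fs/2 = 9.975 MHz.
70.55 MHz mod fs = 10.7 MHz.
10.7 MHz > fs/2 = 9.975 MHz, folds to fs − 10.7 MHz = 9.25 MHz.
60.25 MHz mod fs = 0.4 MHz.
0.4 MHz ≤ fs/2 = 9.975 MHz, appears at 0.4 MHz.
89.05 MHz mod fs = 9.25 MHz.
9.25 MHz ≤ fs/2 = 9.975 MHz, appears at 9.25 MHz.
Distinct values: {0.4 MHz, 9.25 MHz}.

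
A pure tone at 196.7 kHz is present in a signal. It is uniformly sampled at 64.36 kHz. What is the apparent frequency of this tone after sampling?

3.62 kHz

196.7 kHz mod fs = 3.62 kHz.
3.62 kHz ≤ fs/2 = 32.18 kHz, appears at 3.62 kHz.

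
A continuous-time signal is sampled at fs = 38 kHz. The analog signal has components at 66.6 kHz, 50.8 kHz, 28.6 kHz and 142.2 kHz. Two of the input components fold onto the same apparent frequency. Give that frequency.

fs/2 = 19 kHz.
66.6 kHz mod fs = 28.6 kHz.
28.6 kHz > fs/2 = 19 kHz, folds to fs − 28.6 kHz = 9.4 kHz.
50.8 kHz mod fs = 12.8 kHz.
12.8 kHz ≤ fs/2 = 19 kHz, appears at 12.8 kHz.
28.6 kHz > fs/2 = 19 kHz, folds to fs − 28.6 kHz = 9.4 kHz.
142.2 kHz mod fs = 28.2 kHz.
28.2 kHz > fs/2 = 19 kHz, folds to fs − 28.2 kHz = 9.8 kHz.
28.6 kHz and 66.6 kHz both map to 9.4 kHz.

9.4 kHz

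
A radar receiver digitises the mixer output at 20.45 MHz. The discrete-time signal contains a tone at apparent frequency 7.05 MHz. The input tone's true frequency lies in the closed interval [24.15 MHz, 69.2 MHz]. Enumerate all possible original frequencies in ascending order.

27.5 MHz, 33.85 MHz, 47.95 MHz, 54.3 MHz, 68.4 MHz

Frequencies that alias to 7.05 MHz are k·fs ± 7.05 MHz for integer k ≥ 0.
k=0: 7.05 MHz.
k=1: 13.4 MHz, 27.5 MHz.
k=2: 33.85 MHz, 47.95 MHz.
k=3: 54.3 MHz, 68.4 MHz.
k=4: 74.75 MHz, 88.85 MHz.
Within [24.15 MHz, 69.2 MHz]: 27.5 MHz, 33.85 MHz, 47.95 MHz, 54.3 MHz, 68.4 MHz.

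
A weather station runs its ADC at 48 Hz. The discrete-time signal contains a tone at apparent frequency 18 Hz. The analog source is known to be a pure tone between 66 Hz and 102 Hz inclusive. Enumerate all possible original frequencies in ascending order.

Frequencies that alias to 18 Hz are k·fs ± 18 Hz for integer k ≥ 0.
k=0: 18 Hz.
k=1: 30 Hz, 66 Hz.
k=2: 78 Hz, 114 Hz.
k=3: 126 Hz, 162 Hz.
Within [66 Hz, 102 Hz]: 66 Hz, 78 Hz.

66 Hz, 78 Hz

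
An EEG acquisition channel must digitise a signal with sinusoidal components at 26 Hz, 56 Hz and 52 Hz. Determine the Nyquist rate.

Highest-frequency component: 56 Hz.
Nyquist rate = 2 × 56 Hz = 112 Hz.

112 Hz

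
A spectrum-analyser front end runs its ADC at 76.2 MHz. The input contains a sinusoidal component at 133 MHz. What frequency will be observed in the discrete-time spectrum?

19.4 MHz

133 MHz mod fs = 56.8 MHz.
56.8 MHz > fs/2 = 38.1 MHz, folds to fs − 56.8 MHz = 19.4 MHz.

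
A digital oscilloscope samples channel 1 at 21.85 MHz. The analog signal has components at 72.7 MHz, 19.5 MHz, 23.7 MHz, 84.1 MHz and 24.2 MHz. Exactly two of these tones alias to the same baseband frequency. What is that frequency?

fs/2 = 10.925 MHz.
72.7 MHz mod fs = 7.15 MHz.
7.15 MHz ≤ fs/2 = 10.925 MHz, appears at 7.15 MHz.
19.5 MHz > fs/2 = 10.925 MHz, folds to fs − 19.5 MHz = 2.35 MHz.
23.7 MHz mod fs = 1.85 MHz.
1.85 MHz ≤ fs/2 = 10.925 MHz, appears at 1.85 MHz.
84.1 MHz mod fs = 18.55 MHz.
18.55 MHz > fs/2 = 10.925 MHz, folds to fs − 18.55 MHz = 3.3 MHz.
24.2 MHz mod fs = 2.35 MHz.
2.35 MHz ≤ fs/2 = 10.925 MHz, appears at 2.35 MHz.
19.5 MHz and 24.2 MHz both map to 2.35 MHz.

2.35 MHz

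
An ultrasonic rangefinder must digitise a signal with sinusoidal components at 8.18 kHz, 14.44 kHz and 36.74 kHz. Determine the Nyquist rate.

73.48 kHz

Highest-frequency component: 36.74 kHz.
Nyquist rate = 2 × 36.74 kHz = 73.48 kHz.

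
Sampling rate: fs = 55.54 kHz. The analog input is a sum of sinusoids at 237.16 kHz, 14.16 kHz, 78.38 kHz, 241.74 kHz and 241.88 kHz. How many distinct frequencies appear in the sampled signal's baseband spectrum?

fs/2 = 27.77 kHz.
237.16 kHz mod fs = 15 kHz.
15 kHz ≤ fs/2 = 27.77 kHz, appears at 15 kHz.
14.16 kHz ≤ fs/2 = 27.77 kHz, passes unchanged.
78.38 kHz mod fs = 22.84 kHz.
22.84 kHz ≤ fs/2 = 27.77 kHz, appears at 22.84 kHz.
241.74 kHz mod fs = 19.58 kHz.
19.58 kHz ≤ fs/2 = 27.77 kHz, appears at 19.58 kHz.
241.88 kHz mod fs = 19.72 kHz.
19.72 kHz ≤ fs/2 = 27.77 kHz, appears at 19.72 kHz.
Distinct values: {14.16 kHz, 15 kHz, 19.58 kHz, 19.72 kHz, 22.84 kHz} → 5.

5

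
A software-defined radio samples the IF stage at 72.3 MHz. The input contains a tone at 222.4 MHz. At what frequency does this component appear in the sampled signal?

222.4 MHz mod fs = 5.5 MHz.
5.5 MHz ≤ fs/2 = 36.15 MHz, appears at 5.5 MHz.

5.5 MHz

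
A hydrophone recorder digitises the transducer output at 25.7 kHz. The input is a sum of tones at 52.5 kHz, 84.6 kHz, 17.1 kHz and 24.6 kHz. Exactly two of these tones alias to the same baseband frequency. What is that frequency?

fs/2 = 12.85 kHz.
52.5 kHz mod fs = 1.1 kHz.
1.1 kHz ≤ fs/2 = 12.85 kHz, appears at 1.1 kHz.
84.6 kHz mod fs = 7.5 kHz.
7.5 kHz ≤ fs/2 = 12.85 kHz, appears at 7.5 kHz.
17.1 kHz > fs/2 = 12.85 kHz, folds to fs − 17.1 kHz = 8.6 kHz.
24.6 kHz > fs/2 = 12.85 kHz, folds to fs − 24.6 kHz = 1.1 kHz.
24.6 kHz and 52.5 kHz both map to 1.1 kHz.

1.1 kHz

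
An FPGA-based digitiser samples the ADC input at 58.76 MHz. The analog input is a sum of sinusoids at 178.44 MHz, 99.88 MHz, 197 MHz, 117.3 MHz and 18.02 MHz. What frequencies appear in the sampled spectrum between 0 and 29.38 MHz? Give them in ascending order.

fs/2 = 29.38 MHz.
178.44 MHz mod fs = 2.16 MHz.
2.16 MHz ≤ fs/2 = 29.38 MHz, appears at 2.16 MHz.
99.88 MHz mod fs = 41.12 MHz.
41.12 MHz > fs/2 = 29.38 MHz, folds to fs − 41.12 MHz = 17.64 MHz.
197 MHz mod fs = 20.72 MHz.
20.72 MHz ≤ fs/2 = 29.38 MHz, appears at 20.72 MHz.
117.3 MHz mod fs = 58.54 MHz.
58.54 MHz > fs/2 = 29.38 MHz, folds to fs − 58.54 MHz = 0.22 MHz.
18.02 MHz ≤ fs/2 = 29.38 MHz, passes unchanged.
Distinct values: {0.22 MHz, 2.16 MHz, 17.64 MHz, 18.02 MHz, 20.72 MHz}.

0.22 MHz, 2.16 MHz, 17.64 MHz, 18.02 MHz, 20.72 MHz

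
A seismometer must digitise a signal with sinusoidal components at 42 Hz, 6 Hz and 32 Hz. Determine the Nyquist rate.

84 Hz

Highest-frequency component: 42 Hz.
Nyquist rate = 2 × 42 Hz = 84 Hz.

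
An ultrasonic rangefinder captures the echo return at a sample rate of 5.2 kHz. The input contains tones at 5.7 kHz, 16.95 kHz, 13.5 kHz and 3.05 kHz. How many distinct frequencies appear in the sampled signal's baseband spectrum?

4

fs/2 = 2.6 kHz.
5.7 kHz mod fs = 0.5 kHz.
0.5 kHz ≤ fs/2 = 2.6 kHz, appears at 0.5 kHz.
16.95 kHz mod fs = 1.35 kHz.
1.35 kHz ≤ fs/2 = 2.6 kHz, appears at 1.35 kHz.
13.5 kHz mod fs = 3.1 kHz.
3.1 kHz > fs/2 = 2.6 kHz, folds to fs − 3.1 kHz = 2.1 kHz.
3.05 kHz > fs/2 = 2.6 kHz, folds to fs − 3.05 kHz = 2.15 kHz.
Distinct values: {0.5 kHz, 1.35 kHz, 2.1 kHz, 2.15 kHz} → 4.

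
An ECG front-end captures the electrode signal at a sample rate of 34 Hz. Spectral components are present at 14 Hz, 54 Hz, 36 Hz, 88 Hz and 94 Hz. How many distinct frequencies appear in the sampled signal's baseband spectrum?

3

fs/2 = 17 Hz.
14 Hz ≤ fs/2 = 17 Hz, passes unchanged.
54 Hz mod fs = 20 Hz.
20 Hz > fs/2 = 17 Hz, folds to fs − 20 Hz = 14 Hz.
36 Hz mod fs = 2 Hz.
2 Hz ≤ fs/2 = 17 Hz, appears at 2 Hz.
88 Hz mod fs = 20 Hz.
20 Hz > fs/2 = 17 Hz, folds to fs − 20 Hz = 14 Hz.
94 Hz mod fs = 26 Hz.
26 Hz > fs/2 = 17 Hz, folds to fs − 26 Hz = 8 Hz.
Distinct values: {2 Hz, 8 Hz, 14 Hz} → 3.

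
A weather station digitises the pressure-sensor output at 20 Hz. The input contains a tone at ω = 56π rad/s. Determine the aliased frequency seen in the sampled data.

8 Hz

ω = 56π rad/s → f = ω/(2π) = 28 Hz.
28 Hz mod fs = 8 Hz.
8 Hz ≤ fs/2 = 10 Hz, appears at 8 Hz.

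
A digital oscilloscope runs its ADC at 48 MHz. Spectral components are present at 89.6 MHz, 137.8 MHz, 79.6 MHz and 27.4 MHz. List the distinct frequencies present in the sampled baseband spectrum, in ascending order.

6.2 MHz, 6.4 MHz, 16.4 MHz, 20.6 MHz

fs/2 = 24 MHz.
89.6 MHz mod fs = 41.6 MHz.
41.6 MHz > fs/2 = 24 MHz, folds to fs − 41.6 MHz = 6.4 MHz.
137.8 MHz mod fs = 41.8 MHz.
41.8 MHz > fs/2 = 24 MHz, folds to fs − 41.8 MHz = 6.2 MHz.
79.6 MHz mod fs = 31.6 MHz.
31.6 MHz > fs/2 = 24 MHz, folds to fs − 31.6 MHz = 16.4 MHz.
27.4 MHz > fs/2 = 24 MHz, folds to fs − 27.4 MHz = 20.6 MHz.
Distinct values: {6.2 MHz, 6.4 MHz, 16.4 MHz, 20.6 MHz}.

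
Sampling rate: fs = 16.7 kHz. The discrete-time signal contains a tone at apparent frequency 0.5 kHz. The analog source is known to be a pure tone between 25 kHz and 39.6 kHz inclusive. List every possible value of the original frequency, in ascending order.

Frequencies that alias to 0.5 kHz are k·fs ± 0.5 kHz for integer k ≥ 0.
k=0: 0.5 kHz.
k=1: 16.2 kHz, 17.2 kHz.
k=2: 32.9 kHz, 33.9 kHz.
k=3: 49.6 kHz, 50.6 kHz.
Within [25 kHz, 39.6 kHz]: 32.9 kHz, 33.9 kHz.

32.9 kHz, 33.9 kHz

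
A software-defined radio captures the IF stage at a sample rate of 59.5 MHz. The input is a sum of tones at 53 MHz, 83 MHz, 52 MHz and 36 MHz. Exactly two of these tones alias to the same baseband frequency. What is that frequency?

23.5 MHz

fs/2 = 29.75 MHz.
53 MHz > fs/2 = 29.75 MHz, folds to fs − 53 MHz = 6.5 MHz.
83 MHz mod fs = 23.5 MHz.
23.5 MHz ≤ fs/2 = 29.75 MHz, appears at 23.5 MHz.
52 MHz > fs/2 = 29.75 MHz, folds to fs − 52 MHz = 7.5 MHz.
36 MHz > fs/2 = 29.75 MHz, folds to fs − 36 MHz = 23.5 MHz.
36 MHz and 83 MHz both map to 23.5 MHz.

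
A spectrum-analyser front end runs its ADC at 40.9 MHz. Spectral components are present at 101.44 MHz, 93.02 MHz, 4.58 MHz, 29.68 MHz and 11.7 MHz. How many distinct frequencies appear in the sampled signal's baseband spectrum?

4

fs/2 = 20.45 MHz.
101.44 MHz mod fs = 19.64 MHz.
19.64 MHz ≤ fs/2 = 20.45 MHz, appears at 19.64 MHz.
93.02 MHz mod fs = 11.22 MHz.
11.22 MHz ≤ fs/2 = 20.45 MHz, appears at 11.22 MHz.
4.58 MHz ≤ fs/2 = 20.45 MHz, passes unchanged.
29.68 MHz > fs/2 = 20.45 MHz, folds to fs − 29.68 MHz = 11.22 MHz.
11.7 MHz ≤ fs/2 = 20.45 MHz, passes unchanged.
Distinct values: {4.58 MHz, 11.22 MHz, 11.7 MHz, 19.64 MHz} → 4.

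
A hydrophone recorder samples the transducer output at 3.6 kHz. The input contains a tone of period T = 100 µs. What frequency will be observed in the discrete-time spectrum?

T = 100 µs → f = 1/T = 10 kHz.
10 kHz mod fs = 2.8 kHz.
2.8 kHz > fs/2 = 1.8 kHz, folds to fs − 2.8 kHz = 0.8 kHz.

0.8 kHz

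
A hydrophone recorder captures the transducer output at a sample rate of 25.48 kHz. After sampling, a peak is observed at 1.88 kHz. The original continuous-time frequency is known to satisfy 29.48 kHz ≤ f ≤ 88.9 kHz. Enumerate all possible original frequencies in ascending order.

Frequencies that alias to 1.88 kHz are k·fs ± 1.88 kHz for integer k ≥ 0.
k=0: 1.88 kHz.
k=1: 23.6 kHz, 27.36 kHz.
k=2: 49.08 kHz, 52.84 kHz.
k=3: 74.56 kHz, 78.32 kHz.
k=4: 100.04 kHz, 103.8 kHz.
Within [29.48 kHz, 88.9 kHz]: 49.08 kHz, 52.84 kHz, 74.56 kHz, 78.32 kHz.

49.08 kHz, 52.84 kHz, 74.56 kHz, 78.32 kHz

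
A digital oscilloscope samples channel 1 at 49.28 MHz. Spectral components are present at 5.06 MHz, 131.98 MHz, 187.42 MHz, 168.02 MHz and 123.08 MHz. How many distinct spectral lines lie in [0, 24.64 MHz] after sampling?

5

fs/2 = 24.64 MHz.
5.06 MHz ≤ fs/2 = 24.64 MHz, passes unchanged.
131.98 MHz mod fs = 33.42 MHz.
33.42 MHz > fs/2 = 24.64 MHz, folds to fs − 33.42 MHz = 15.86 MHz.
187.42 MHz mod fs = 39.58 MHz.
39.58 MHz > fs/2 = 24.64 MHz, folds to fs − 39.58 MHz = 9.7 MHz.
168.02 MHz mod fs = 20.18 MHz.
20.18 MHz ≤ fs/2 = 24.64 MHz, appears at 20.18 MHz.
123.08 MHz mod fs = 24.52 MHz.
24.52 MHz ≤ fs/2 = 24.64 MHz, appears at 24.52 MHz.
Distinct values: {5.06 MHz, 9.7 MHz, 15.86 MHz, 20.18 MHz, 24.52 MHz} → 5.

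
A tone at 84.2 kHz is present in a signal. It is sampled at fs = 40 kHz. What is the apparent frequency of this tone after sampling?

4.2 kHz

84.2 kHz mod fs = 4.2 kHz.
4.2 kHz ≤ fs/2 = 20 kHz, appears at 4.2 kHz.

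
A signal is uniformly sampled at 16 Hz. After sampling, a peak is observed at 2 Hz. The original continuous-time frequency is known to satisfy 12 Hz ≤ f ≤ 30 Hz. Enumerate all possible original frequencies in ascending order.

Frequencies that alias to 2 Hz are k·fs ± 2 Hz for integer k ≥ 0.
k=0: 2 Hz.
k=1: 14 Hz, 18 Hz.
k=2: 30 Hz, 34 Hz.
k=3: 46 Hz, 50 Hz.
Within [12 Hz, 30 Hz]: 14 Hz, 18 Hz, 30 Hz.

14 Hz, 18 Hz, 30 Hz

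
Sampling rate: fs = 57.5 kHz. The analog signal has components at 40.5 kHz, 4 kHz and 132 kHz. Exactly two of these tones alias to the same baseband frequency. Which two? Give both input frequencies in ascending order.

fs/2 = 28.75 kHz.
40.5 kHz > fs/2 = 28.75 kHz, folds to fs − 40.5 kHz = 17 kHz.
4 kHz ≤ fs/2 = 28.75 kHz, passes unchanged.
132 kHz mod fs = 17 kHz.
17 kHz ≤ fs/2 = 28.75 kHz, appears at 17 kHz.
40.5 kHz and 132 kHz both map to 17 kHz.

40.5 kHz, 132 kHz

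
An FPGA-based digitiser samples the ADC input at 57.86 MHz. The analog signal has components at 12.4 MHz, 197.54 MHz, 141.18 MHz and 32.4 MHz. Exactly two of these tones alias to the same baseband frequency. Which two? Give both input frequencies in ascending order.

32.4 MHz, 141.18 MHz

fs/2 = 28.93 MHz.
12.4 MHz ≤ fs/2 = 28.93 MHz, passes unchanged.
197.54 MHz mod fs = 23.96 MHz.
23.96 MHz ≤ fs/2 = 28.93 MHz, appears at 23.96 MHz.
141.18 MHz mod fs = 25.46 MHz.
25.46 MHz ≤ fs/2 = 28.93 MHz, appears at 25.46 MHz.
32.4 MHz > fs/2 = 28.93 MHz, folds to fs − 32.4 MHz = 25.46 MHz.
32.4 MHz and 141.18 MHz both map to 25.46 MHz.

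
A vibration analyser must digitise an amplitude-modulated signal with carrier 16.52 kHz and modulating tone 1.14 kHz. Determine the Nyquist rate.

AM sidebands sit at fc ± fm = 15.38 kHz and 17.66 kHz.
Highest-frequency component: 17.66 kHz.
Nyquist rate = 2 × 17.66 kHz = 35.32 kHz.

35.32 kHz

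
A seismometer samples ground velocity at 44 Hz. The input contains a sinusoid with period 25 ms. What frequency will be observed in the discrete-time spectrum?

4 Hz

T = 25 ms → f = 1/T = 40 Hz.
40 Hz > fs/2 = 22 Hz, folds to fs − 40 Hz = 4 Hz.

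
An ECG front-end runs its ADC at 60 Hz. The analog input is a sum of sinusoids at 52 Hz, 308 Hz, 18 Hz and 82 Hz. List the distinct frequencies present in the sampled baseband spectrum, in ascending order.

fs/2 = 30 Hz.
52 Hz > fs/2 = 30 Hz, folds to fs − 52 Hz = 8 Hz.
308 Hz mod fs = 8 Hz.
8 Hz ≤ fs/2 = 30 Hz, appears at 8 Hz.
18 Hz ≤ fs/2 = 30 Hz, passes unchanged.
82 Hz mod fs = 22 Hz.
22 Hz ≤ fs/2 = 30 Hz, appears at 22 Hz.
Distinct values: {8 Hz, 18 Hz, 22 Hz}.

8 Hz, 18 Hz, 22 Hz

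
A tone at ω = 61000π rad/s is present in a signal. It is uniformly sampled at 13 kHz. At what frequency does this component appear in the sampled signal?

ω = 61000π rad/s → f = ω/(2π) = 30500 Hz = 30.5 kHz.
30.5 kHz mod fs = 4.5 kHz.
4.5 kHz ≤ fs/2 = 6.5 kHz, appears at 4.5 kHz.

4.5 kHz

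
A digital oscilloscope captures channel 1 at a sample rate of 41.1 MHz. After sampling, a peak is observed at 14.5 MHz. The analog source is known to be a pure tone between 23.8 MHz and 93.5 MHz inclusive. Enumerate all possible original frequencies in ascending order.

26.6 MHz, 55.6 MHz, 67.7 MHz

Frequencies that alias to 14.5 MHz are k·fs ± 14.5 MHz for integer k ≥ 0.
k=0: 14.5 MHz.
k=1: 26.6 MHz, 55.6 MHz.
k=2: 67.7 MHz, 96.7 MHz.
k=3: 108.8 MHz, 137.8 MHz.
Within [23.8 MHz, 93.5 MHz]: 26.6 MHz, 55.6 MHz, 67.7 MHz.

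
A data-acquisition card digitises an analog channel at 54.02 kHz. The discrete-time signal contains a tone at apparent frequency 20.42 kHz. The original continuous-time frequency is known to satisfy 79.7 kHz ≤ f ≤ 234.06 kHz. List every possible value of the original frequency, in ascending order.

Frequencies that alias to 20.42 kHz are k·fs ± 20.42 kHz for integer k ≥ 0.
k=0: 20.42 kHz.
k=1: 33.6 kHz, 74.44 kHz.
k=2: 87.62 kHz, 128.46 kHz.
k=3: 141.64 kHz, 182.48 kHz.
k=4: 195.66 kHz, 236.5 kHz.
k=5: 249.68 kHz, 290.52 kHz.
Within [79.7 kHz, 234.06 kHz]: 87.62 kHz, 128.46 kHz, 141.64 kHz, 182.48 kHz, 195.66 kHz.

87.62 kHz, 128.46 kHz, 141.64 kHz, 182.48 kHz, 195.66 kHz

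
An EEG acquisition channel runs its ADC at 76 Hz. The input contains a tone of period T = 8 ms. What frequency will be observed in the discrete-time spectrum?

27 Hz

T = 8 ms → f = 1/T = 125 Hz.
125 Hz mod fs = 49 Hz.
49 Hz > fs/2 = 38 Hz, folds to fs − 49 Hz = 27 Hz.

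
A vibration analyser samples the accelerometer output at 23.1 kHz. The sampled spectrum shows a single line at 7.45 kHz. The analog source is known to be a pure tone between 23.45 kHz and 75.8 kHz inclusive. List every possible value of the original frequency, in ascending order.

30.55 kHz, 38.75 kHz, 53.65 kHz, 61.85 kHz

Frequencies that alias to 7.45 kHz are k·fs ± 7.45 kHz for integer k ≥ 0.
k=0: 7.45 kHz.
k=1: 15.65 kHz, 30.55 kHz.
k=2: 38.75 kHz, 53.65 kHz.
k=3: 61.85 kHz, 76.75 kHz.
k=4: 84.95 kHz, 99.85 kHz.
Within [23.45 kHz, 75.8 kHz]: 30.55 kHz, 38.75 kHz, 53.65 kHz, 61.85 kHz.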